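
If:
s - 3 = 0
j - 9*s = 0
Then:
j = 27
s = 3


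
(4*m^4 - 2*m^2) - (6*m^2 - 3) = 4*m^4 - 8*m^2 + 3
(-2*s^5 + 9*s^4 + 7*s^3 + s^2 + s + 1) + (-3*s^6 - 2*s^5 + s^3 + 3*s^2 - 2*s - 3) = -3*s^6 - 4*s^5 + 9*s^4 + 8*s^3 + 4*s^2 - s - 2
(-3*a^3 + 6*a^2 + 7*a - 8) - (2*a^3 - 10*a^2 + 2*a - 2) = -5*a^3 + 16*a^2 + 5*a - 6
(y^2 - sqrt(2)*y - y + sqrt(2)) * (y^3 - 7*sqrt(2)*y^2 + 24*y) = y^5 - 8*sqrt(2)*y^4 - y^4 + 8*sqrt(2)*y^3 + 38*y^3 - 38*y^2 - 24*sqrt(2)*y^2 + 24*sqrt(2)*y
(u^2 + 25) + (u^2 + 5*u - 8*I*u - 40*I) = 2*u^2 + 5*u - 8*I*u + 25 - 40*I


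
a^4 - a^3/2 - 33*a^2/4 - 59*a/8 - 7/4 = (a - 7/2)*(a + 1/2)^2*(a + 2)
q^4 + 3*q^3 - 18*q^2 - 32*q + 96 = (q - 3)*(q - 2)*(q + 4)^2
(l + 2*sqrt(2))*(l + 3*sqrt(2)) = l^2 + 5*sqrt(2)*l + 12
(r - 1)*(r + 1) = r^2 - 1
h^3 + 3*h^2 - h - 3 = (h - 1)*(h + 1)*(h + 3)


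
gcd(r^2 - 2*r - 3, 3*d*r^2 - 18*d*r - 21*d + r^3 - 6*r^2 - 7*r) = r + 1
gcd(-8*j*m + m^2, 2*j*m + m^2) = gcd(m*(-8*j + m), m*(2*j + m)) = m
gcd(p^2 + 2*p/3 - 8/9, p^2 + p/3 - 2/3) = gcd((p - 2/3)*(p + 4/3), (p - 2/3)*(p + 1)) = p - 2/3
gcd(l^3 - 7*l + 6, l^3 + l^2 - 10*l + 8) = l^2 - 3*l + 2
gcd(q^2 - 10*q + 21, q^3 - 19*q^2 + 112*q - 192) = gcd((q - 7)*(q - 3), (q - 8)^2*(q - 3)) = q - 3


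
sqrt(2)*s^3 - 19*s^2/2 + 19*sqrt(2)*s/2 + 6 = (s - 3*sqrt(2))*(s - 2*sqrt(2))*(sqrt(2)*s + 1/2)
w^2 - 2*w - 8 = (w - 4)*(w + 2)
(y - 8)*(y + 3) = y^2 - 5*y - 24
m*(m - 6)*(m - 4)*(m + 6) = m^4 - 4*m^3 - 36*m^2 + 144*m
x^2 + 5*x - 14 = (x - 2)*(x + 7)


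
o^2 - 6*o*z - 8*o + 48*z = (o - 8)*(o - 6*z)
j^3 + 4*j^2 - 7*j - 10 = (j - 2)*(j + 1)*(j + 5)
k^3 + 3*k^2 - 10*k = k*(k - 2)*(k + 5)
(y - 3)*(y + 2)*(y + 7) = y^3 + 6*y^2 - 13*y - 42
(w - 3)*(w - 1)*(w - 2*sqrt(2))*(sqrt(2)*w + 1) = sqrt(2)*w^4 - 4*sqrt(2)*w^3 - 3*w^3 + sqrt(2)*w^2 + 12*w^2 - 9*w + 8*sqrt(2)*w - 6*sqrt(2)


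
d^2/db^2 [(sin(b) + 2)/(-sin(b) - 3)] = (3*sin(b) + cos(b)^2 + 1)/(sin(b) + 3)^3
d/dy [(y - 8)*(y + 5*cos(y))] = y + (8 - y)*(5*sin(y) - 1) + 5*cos(y)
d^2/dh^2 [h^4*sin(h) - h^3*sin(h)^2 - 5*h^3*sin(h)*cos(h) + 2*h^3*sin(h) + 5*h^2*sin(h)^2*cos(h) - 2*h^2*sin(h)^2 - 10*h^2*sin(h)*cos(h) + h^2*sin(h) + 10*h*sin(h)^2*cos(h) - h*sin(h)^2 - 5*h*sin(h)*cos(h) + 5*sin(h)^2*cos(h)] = -h^4*sin(h) - 2*h^3*sin(h) + 10*h^3*sin(2*h) + 8*h^3*cos(h) - 2*h^3*cos(2*h) + 11*h^2*sin(h) + 14*h^2*sin(2*h) + 43*h^2*cos(h)/4 - 34*h^2*cos(2*h) + 45*h^2*cos(3*h)/4 + 7*h*sin(h) - 13*h*sin(2*h) + 15*h*sin(3*h) + 3*h*cos(h)/2 - 39*h*cos(2*h) + 45*h*cos(3*h)/2 - 3*h - 3*sin(h) - 12*sin(2*h) + 15*sin(3*h) + 5*cos(h)/4 - 8*cos(2*h) + 35*cos(3*h)/4 - 2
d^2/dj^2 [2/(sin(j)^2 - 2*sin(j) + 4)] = 4*(-2*sin(j)^3 + 3*sin(j)^2 + 9*sin(j) - 10)*sin(j)/(sin(j)^2 - 2*sin(j) + 4)^3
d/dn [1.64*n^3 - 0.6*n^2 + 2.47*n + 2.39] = 4.92*n^2 - 1.2*n + 2.47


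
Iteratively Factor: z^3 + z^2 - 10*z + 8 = (z - 2)*(z^2 + 3*z - 4) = (z - 2)*(z - 1)*(z + 4)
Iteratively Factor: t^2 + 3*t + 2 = (t + 2)*(t + 1)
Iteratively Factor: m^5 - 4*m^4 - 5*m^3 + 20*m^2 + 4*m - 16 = (m + 2)*(m^4 - 6*m^3 + 7*m^2 + 6*m - 8) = (m - 1)*(m + 2)*(m^3 - 5*m^2 + 2*m + 8) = (m - 4)*(m - 1)*(m + 2)*(m^2 - m - 2) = (m - 4)*(m - 1)*(m + 1)*(m + 2)*(m - 2)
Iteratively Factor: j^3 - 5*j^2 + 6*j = (j - 3)*(j^2 - 2*j) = j*(j - 3)*(j - 2)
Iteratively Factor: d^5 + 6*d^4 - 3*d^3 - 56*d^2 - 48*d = (d)*(d^4 + 6*d^3 - 3*d^2 - 56*d - 48) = d*(d + 4)*(d^3 + 2*d^2 - 11*d - 12) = d*(d - 3)*(d + 4)*(d^2 + 5*d + 4) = d*(d - 3)*(d + 4)^2*(d + 1)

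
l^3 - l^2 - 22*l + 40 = (l - 4)*(l - 2)*(l + 5)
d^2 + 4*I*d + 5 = (d - I)*(d + 5*I)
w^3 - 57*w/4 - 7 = (w - 4)*(w + 1/2)*(w + 7/2)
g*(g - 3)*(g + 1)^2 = g^4 - g^3 - 5*g^2 - 3*g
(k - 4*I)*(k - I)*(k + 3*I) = k^3 - 2*I*k^2 + 11*k - 12*I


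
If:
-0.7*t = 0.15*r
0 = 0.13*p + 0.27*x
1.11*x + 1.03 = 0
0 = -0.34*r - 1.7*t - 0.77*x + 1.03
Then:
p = 1.93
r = -71.83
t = 15.39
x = -0.93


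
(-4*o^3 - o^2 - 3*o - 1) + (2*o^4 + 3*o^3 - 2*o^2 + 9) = 2*o^4 - o^3 - 3*o^2 - 3*o + 8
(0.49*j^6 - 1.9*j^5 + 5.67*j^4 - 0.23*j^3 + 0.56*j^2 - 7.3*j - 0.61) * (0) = 0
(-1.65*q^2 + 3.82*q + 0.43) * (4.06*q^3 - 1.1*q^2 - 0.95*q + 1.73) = -6.699*q^5 + 17.3242*q^4 - 0.8887*q^3 - 6.9565*q^2 + 6.2001*q + 0.7439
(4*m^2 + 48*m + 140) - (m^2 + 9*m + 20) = 3*m^2 + 39*m + 120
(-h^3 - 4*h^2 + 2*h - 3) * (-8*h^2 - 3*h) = 8*h^5 + 35*h^4 - 4*h^3 + 18*h^2 + 9*h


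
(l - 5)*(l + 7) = l^2 + 2*l - 35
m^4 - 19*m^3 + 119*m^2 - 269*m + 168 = (m - 8)*(m - 7)*(m - 3)*(m - 1)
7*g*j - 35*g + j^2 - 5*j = (7*g + j)*(j - 5)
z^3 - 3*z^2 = z^2*(z - 3)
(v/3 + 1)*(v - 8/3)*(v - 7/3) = v^3/3 - 2*v^2/3 - 79*v/27 + 56/9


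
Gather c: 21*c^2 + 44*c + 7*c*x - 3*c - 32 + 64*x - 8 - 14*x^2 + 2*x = 21*c^2 + c*(7*x + 41) - 14*x^2 + 66*x - 40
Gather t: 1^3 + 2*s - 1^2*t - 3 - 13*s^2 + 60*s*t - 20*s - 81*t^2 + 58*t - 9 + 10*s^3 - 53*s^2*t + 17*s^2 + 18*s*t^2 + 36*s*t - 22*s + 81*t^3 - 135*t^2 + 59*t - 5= 10*s^3 + 4*s^2 - 40*s + 81*t^3 + t^2*(18*s - 216) + t*(-53*s^2 + 96*s + 116) - 16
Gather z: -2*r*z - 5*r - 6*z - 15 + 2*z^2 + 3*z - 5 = -5*r + 2*z^2 + z*(-2*r - 3) - 20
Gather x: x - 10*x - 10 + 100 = 90 - 9*x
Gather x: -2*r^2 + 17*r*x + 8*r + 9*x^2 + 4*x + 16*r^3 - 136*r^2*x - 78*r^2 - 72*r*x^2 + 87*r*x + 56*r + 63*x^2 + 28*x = 16*r^3 - 80*r^2 + 64*r + x^2*(72 - 72*r) + x*(-136*r^2 + 104*r + 32)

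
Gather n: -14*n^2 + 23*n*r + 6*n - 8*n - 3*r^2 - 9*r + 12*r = -14*n^2 + n*(23*r - 2) - 3*r^2 + 3*r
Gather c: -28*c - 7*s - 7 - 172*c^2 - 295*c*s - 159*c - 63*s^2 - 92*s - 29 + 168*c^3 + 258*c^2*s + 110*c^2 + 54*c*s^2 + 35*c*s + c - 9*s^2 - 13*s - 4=168*c^3 + c^2*(258*s - 62) + c*(54*s^2 - 260*s - 186) - 72*s^2 - 112*s - 40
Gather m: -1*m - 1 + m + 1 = 0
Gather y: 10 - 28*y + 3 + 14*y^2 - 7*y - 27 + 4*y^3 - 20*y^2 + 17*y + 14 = 4*y^3 - 6*y^2 - 18*y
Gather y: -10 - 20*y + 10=-20*y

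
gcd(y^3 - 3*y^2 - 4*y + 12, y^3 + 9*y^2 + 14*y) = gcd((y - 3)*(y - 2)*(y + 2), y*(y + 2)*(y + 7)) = y + 2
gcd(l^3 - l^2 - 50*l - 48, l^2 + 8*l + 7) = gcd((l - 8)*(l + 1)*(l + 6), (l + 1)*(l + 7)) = l + 1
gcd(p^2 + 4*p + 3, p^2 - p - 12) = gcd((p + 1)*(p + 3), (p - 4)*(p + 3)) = p + 3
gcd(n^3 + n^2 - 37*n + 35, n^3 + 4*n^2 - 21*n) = n + 7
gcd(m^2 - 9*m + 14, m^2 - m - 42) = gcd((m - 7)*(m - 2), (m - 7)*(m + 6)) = m - 7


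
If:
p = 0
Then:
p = 0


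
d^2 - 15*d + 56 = (d - 8)*(d - 7)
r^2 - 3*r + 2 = (r - 2)*(r - 1)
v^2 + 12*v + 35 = (v + 5)*(v + 7)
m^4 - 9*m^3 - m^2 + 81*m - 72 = (m - 8)*(m - 3)*(m - 1)*(m + 3)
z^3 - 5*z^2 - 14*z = z*(z - 7)*(z + 2)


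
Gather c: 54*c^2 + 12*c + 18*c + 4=54*c^2 + 30*c + 4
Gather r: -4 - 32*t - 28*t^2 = -28*t^2 - 32*t - 4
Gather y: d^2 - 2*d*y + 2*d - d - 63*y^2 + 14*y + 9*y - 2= d^2 + d - 63*y^2 + y*(23 - 2*d) - 2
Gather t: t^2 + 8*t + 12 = t^2 + 8*t + 12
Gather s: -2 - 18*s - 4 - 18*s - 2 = -36*s - 8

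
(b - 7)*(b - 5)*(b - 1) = b^3 - 13*b^2 + 47*b - 35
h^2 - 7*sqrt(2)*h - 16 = (h - 8*sqrt(2))*(h + sqrt(2))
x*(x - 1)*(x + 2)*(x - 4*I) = x^4 + x^3 - 4*I*x^3 - 2*x^2 - 4*I*x^2 + 8*I*x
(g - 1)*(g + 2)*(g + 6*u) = g^3 + 6*g^2*u + g^2 + 6*g*u - 2*g - 12*u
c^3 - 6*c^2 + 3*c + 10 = (c - 5)*(c - 2)*(c + 1)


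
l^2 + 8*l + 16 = (l + 4)^2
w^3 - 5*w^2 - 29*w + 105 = (w - 7)*(w - 3)*(w + 5)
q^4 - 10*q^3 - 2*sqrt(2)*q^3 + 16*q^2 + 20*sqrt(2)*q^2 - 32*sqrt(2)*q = q*(q - 8)*(q - 2)*(q - 2*sqrt(2))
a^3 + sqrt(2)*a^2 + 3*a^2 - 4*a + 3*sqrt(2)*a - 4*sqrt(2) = (a - 1)*(a + 4)*(a + sqrt(2))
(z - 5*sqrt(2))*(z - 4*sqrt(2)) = z^2 - 9*sqrt(2)*z + 40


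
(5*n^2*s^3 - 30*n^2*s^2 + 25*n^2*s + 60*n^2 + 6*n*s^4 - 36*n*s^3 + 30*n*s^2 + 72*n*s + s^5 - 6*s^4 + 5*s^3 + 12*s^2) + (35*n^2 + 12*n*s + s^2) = 5*n^2*s^3 - 30*n^2*s^2 + 25*n^2*s + 95*n^2 + 6*n*s^4 - 36*n*s^3 + 30*n*s^2 + 84*n*s + s^5 - 6*s^4 + 5*s^3 + 13*s^2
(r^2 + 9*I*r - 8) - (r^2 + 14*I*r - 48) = -5*I*r + 40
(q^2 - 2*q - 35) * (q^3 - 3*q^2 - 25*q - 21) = q^5 - 5*q^4 - 54*q^3 + 134*q^2 + 917*q + 735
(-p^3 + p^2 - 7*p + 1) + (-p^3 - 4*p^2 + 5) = -2*p^3 - 3*p^2 - 7*p + 6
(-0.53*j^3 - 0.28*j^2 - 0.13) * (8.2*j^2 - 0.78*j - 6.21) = -4.346*j^5 - 1.8826*j^4 + 3.5097*j^3 + 0.6728*j^2 + 0.1014*j + 0.8073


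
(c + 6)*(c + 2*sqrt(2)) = c^2 + 2*sqrt(2)*c + 6*c + 12*sqrt(2)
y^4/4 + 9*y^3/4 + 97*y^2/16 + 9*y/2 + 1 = (y/4 + 1)*(y + 1/2)^2*(y + 4)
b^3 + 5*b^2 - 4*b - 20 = (b - 2)*(b + 2)*(b + 5)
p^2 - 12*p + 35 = (p - 7)*(p - 5)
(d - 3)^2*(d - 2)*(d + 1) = d^4 - 7*d^3 + 13*d^2 + 3*d - 18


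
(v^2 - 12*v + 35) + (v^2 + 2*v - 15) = 2*v^2 - 10*v + 20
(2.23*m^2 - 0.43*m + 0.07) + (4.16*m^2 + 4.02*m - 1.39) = 6.39*m^2 + 3.59*m - 1.32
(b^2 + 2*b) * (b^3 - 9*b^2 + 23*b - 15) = b^5 - 7*b^4 + 5*b^3 + 31*b^2 - 30*b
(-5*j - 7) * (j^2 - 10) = -5*j^3 - 7*j^2 + 50*j + 70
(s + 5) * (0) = 0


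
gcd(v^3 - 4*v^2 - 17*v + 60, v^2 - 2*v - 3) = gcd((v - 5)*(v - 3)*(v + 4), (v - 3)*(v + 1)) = v - 3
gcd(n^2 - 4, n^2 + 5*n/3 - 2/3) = n + 2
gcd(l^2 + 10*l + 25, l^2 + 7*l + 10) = l + 5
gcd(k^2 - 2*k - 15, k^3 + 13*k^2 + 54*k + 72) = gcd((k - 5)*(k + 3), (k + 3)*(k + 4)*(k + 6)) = k + 3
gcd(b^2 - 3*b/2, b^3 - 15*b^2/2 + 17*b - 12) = b - 3/2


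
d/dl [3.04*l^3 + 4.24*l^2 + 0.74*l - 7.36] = 9.12*l^2 + 8.48*l + 0.74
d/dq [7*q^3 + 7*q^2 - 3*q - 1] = 21*q^2 + 14*q - 3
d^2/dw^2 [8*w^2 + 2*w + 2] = 16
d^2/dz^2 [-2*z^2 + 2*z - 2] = -4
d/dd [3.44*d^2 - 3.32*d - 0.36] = 6.88*d - 3.32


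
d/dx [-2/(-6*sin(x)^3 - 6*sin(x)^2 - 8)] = -3*(3*sin(x) + 2)*sin(x)*cos(x)/(3*sin(x)^3 + 3*sin(x)^2 + 4)^2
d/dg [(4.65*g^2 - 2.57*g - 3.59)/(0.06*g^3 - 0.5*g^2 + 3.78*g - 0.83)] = (-0.279*g^4 + 0.3084*g^3 + 16.9382*g^2 - 11.309*g + 15.7033)/(0.0036*g^6 - 0.06*g^5 + 0.7036*g^4 - 3.8796*g^3 + 15.1184*g^2 - 6.2748*g + 0.6889)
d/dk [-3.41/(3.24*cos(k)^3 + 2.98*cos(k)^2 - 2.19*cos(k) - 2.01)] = (-33.1452*cos(k)^2 - 20.3236*cos(k) + 7.4679)*sin(k)/(3.24*cos(k)^3 + 2.98*cos(k)^2 - 2.19*cos(k) - 2.01)^2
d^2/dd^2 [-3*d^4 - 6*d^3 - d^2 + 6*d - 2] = -36*d^2 - 36*d - 2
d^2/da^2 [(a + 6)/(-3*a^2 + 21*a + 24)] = 2*((a + 6)*(2*a - 7)^2 + (3*a - 1)*(-a^2 + 7*a + 8))/(3*(-a^2 + 7*a + 8)^3)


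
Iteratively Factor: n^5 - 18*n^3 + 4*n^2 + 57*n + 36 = (n - 3)*(n^4 + 3*n^3 - 9*n^2 - 23*n - 12) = (n - 3)*(n + 1)*(n^3 + 2*n^2 - 11*n - 12) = (n - 3)*(n + 1)*(n + 4)*(n^2 - 2*n - 3) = (n - 3)^2*(n + 1)*(n + 4)*(n + 1)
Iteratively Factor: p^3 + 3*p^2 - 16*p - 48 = (p - 4)*(p^2 + 7*p + 12) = (p - 4)*(p + 4)*(p + 3)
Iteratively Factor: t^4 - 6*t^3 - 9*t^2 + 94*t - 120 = (t + 4)*(t^3 - 10*t^2 + 31*t - 30) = (t - 5)*(t + 4)*(t^2 - 5*t + 6) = (t - 5)*(t - 2)*(t + 4)*(t - 3)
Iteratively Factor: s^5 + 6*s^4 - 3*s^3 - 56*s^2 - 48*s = (s)*(s^4 + 6*s^3 - 3*s^2 - 56*s - 48) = s*(s + 1)*(s^3 + 5*s^2 - 8*s - 48) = s*(s - 3)*(s + 1)*(s^2 + 8*s + 16) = s*(s - 3)*(s + 1)*(s + 4)*(s + 4)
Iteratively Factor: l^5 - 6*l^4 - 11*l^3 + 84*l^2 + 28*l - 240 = (l - 2)*(l^4 - 4*l^3 - 19*l^2 + 46*l + 120) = (l - 5)*(l - 2)*(l^3 + l^2 - 14*l - 24) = (l - 5)*(l - 2)*(l + 2)*(l^2 - l - 12) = (l - 5)*(l - 2)*(l + 2)*(l + 3)*(l - 4)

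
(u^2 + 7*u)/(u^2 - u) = (u + 7)/(u - 1)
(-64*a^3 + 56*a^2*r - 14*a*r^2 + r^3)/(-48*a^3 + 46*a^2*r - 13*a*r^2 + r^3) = (-4*a + r)/(-3*a + r)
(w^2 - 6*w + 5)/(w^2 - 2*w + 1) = (w - 5)/(w - 1)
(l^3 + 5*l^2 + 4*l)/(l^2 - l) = (l^2 + 5*l + 4)/(l - 1)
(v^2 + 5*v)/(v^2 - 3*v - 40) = v/(v - 8)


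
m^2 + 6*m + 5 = (m + 1)*(m + 5)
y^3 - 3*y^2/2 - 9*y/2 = y*(y - 3)*(y + 3/2)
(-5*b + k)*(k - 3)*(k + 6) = -5*b*k^2 - 15*b*k + 90*b + k^3 + 3*k^2 - 18*k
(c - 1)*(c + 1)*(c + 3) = c^3 + 3*c^2 - c - 3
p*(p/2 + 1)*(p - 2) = p^3/2 - 2*p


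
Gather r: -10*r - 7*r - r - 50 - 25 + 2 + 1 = -18*r - 72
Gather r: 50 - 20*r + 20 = 70 - 20*r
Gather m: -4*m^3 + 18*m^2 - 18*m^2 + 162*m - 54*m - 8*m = -4*m^3 + 100*m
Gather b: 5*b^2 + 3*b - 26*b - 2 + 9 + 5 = 5*b^2 - 23*b + 12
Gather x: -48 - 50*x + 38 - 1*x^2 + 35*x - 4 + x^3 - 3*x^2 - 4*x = x^3 - 4*x^2 - 19*x - 14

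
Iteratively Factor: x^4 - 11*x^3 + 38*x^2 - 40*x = (x - 4)*(x^3 - 7*x^2 + 10*x) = x*(x - 4)*(x^2 - 7*x + 10) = x*(x - 4)*(x - 2)*(x - 5)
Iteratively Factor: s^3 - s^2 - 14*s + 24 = (s - 2)*(s^2 + s - 12) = (s - 2)*(s + 4)*(s - 3)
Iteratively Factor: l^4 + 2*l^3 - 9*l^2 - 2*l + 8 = (l - 2)*(l^3 + 4*l^2 - l - 4) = (l - 2)*(l + 4)*(l^2 - 1) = (l - 2)*(l - 1)*(l + 4)*(l + 1)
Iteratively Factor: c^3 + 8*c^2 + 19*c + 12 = (c + 1)*(c^2 + 7*c + 12) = (c + 1)*(c + 3)*(c + 4)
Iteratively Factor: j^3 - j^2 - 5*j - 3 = (j + 1)*(j^2 - 2*j - 3) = (j - 3)*(j + 1)*(j + 1)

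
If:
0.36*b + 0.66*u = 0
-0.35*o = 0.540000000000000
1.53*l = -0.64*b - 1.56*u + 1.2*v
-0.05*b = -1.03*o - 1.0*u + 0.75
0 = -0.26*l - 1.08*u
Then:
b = -3.93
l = -8.90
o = -1.54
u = 2.14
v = -10.66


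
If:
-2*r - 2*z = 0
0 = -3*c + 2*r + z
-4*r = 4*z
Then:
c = -z/3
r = -z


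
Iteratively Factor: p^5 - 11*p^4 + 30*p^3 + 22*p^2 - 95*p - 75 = (p + 1)*(p^4 - 12*p^3 + 42*p^2 - 20*p - 75) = (p - 5)*(p + 1)*(p^3 - 7*p^2 + 7*p + 15) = (p - 5)^2*(p + 1)*(p^2 - 2*p - 3) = (p - 5)^2*(p + 1)^2*(p - 3)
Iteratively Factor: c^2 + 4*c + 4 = (c + 2)*(c + 2)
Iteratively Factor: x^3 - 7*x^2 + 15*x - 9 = (x - 3)*(x^2 - 4*x + 3) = (x - 3)^2*(x - 1)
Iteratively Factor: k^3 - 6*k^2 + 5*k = (k - 1)*(k^2 - 5*k) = (k - 5)*(k - 1)*(k)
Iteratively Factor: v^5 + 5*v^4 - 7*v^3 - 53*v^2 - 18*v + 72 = (v + 4)*(v^4 + v^3 - 11*v^2 - 9*v + 18) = (v - 1)*(v + 4)*(v^3 + 2*v^2 - 9*v - 18) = (v - 3)*(v - 1)*(v + 4)*(v^2 + 5*v + 6) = (v - 3)*(v - 1)*(v + 2)*(v + 4)*(v + 3)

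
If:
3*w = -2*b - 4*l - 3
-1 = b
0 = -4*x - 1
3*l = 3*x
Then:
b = -1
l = -1/4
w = 0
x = -1/4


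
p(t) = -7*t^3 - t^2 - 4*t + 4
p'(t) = -21*t^2 - 2*t - 4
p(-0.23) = 4.95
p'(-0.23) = -4.65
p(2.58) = -133.19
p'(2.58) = -148.94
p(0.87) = -4.85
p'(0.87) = -21.63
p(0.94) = -6.46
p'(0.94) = -24.44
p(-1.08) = 15.97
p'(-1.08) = -26.33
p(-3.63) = 340.17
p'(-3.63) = -273.45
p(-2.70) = 145.29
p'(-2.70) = -151.69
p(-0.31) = 5.35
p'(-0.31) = -5.40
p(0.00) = 4.00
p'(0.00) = -4.00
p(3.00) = -206.00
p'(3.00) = -199.00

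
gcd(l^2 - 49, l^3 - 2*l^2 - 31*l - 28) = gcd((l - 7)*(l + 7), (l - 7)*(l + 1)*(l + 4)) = l - 7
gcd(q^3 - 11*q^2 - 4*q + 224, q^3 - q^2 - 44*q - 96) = q^2 - 4*q - 32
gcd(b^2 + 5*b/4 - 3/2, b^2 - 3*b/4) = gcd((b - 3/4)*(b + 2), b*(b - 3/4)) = b - 3/4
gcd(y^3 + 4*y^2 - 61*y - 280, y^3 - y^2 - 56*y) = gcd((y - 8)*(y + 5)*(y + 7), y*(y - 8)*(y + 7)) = y^2 - y - 56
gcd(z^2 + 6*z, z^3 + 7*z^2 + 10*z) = z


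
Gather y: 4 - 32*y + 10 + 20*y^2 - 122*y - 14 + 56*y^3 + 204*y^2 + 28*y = 56*y^3 + 224*y^2 - 126*y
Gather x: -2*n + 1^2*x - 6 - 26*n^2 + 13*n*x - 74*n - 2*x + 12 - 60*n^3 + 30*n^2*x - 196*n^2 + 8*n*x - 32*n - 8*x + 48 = -60*n^3 - 222*n^2 - 108*n + x*(30*n^2 + 21*n - 9) + 54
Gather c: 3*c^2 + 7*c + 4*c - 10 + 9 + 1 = 3*c^2 + 11*c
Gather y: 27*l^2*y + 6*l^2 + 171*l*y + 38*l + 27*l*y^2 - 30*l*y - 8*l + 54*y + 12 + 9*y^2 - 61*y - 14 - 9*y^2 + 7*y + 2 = 6*l^2 + 27*l*y^2 + 30*l + y*(27*l^2 + 141*l)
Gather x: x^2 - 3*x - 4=x^2 - 3*x - 4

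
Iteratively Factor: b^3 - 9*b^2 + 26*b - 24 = (b - 2)*(b^2 - 7*b + 12) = (b - 3)*(b - 2)*(b - 4)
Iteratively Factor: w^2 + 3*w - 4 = (w - 1)*(w + 4)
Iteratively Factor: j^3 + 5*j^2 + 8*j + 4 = (j + 1)*(j^2 + 4*j + 4) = (j + 1)*(j + 2)*(j + 2)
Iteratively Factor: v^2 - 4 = (v + 2)*(v - 2)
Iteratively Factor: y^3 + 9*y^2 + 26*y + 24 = (y + 3)*(y^2 + 6*y + 8) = (y + 2)*(y + 3)*(y + 4)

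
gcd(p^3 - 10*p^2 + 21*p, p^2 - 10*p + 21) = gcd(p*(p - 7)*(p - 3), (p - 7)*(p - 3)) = p^2 - 10*p + 21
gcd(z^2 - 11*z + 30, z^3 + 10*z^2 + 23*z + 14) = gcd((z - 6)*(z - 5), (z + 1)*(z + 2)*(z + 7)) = 1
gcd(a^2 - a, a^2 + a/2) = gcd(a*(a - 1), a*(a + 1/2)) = a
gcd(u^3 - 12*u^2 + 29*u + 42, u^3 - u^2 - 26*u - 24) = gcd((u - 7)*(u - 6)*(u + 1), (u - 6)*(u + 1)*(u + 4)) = u^2 - 5*u - 6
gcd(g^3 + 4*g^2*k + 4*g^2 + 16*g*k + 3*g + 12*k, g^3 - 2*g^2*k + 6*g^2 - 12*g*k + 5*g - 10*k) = g + 1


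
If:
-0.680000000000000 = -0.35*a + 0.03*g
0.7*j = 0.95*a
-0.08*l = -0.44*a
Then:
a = 0.181818181818182*l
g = 2.12121212121212*l - 22.6666666666667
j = 0.246753246753247*l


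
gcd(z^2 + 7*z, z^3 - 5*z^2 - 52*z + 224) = z + 7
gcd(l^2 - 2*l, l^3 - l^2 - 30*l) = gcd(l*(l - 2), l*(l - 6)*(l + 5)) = l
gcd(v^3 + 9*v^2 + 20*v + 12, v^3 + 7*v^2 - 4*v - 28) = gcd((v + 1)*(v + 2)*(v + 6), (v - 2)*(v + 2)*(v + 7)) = v + 2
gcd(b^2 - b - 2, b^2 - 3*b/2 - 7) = 1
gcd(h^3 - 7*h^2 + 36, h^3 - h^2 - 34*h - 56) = h + 2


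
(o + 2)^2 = o^2 + 4*o + 4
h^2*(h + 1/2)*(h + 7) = h^4 + 15*h^3/2 + 7*h^2/2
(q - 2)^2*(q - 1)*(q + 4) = q^4 - q^3 - 12*q^2 + 28*q - 16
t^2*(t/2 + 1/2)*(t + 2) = t^4/2 + 3*t^3/2 + t^2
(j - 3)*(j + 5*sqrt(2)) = j^2 - 3*j + 5*sqrt(2)*j - 15*sqrt(2)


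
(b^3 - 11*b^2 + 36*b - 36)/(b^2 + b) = (b^3 - 11*b^2 + 36*b - 36)/(b*(b + 1))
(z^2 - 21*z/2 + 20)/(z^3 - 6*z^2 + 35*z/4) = 2*(z - 8)/(z*(2*z - 7))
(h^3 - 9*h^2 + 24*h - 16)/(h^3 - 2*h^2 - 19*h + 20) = (h^2 - 8*h + 16)/(h^2 - h - 20)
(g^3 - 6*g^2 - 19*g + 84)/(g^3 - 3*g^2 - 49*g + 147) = (g + 4)/(g + 7)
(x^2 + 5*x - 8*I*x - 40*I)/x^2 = (x^2 + x*(5 - 8*I) - 40*I)/x^2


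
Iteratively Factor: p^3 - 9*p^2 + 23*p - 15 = (p - 1)*(p^2 - 8*p + 15) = (p - 3)*(p - 1)*(p - 5)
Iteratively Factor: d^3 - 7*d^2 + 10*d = (d - 2)*(d^2 - 5*d) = (d - 5)*(d - 2)*(d)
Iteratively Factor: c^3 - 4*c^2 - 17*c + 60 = (c - 5)*(c^2 + c - 12) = (c - 5)*(c - 3)*(c + 4)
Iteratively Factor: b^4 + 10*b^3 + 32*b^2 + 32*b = (b)*(b^3 + 10*b^2 + 32*b + 32) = b*(b + 2)*(b^2 + 8*b + 16) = b*(b + 2)*(b + 4)*(b + 4)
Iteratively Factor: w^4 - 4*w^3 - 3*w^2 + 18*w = (w + 2)*(w^3 - 6*w^2 + 9*w) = w*(w + 2)*(w^2 - 6*w + 9) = w*(w - 3)*(w + 2)*(w - 3)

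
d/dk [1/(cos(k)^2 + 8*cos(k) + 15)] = 2*(cos(k) + 4)*sin(k)/(cos(k)^2 + 8*cos(k) + 15)^2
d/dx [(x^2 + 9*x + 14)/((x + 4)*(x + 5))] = 6*(2*x + 9)/(x^4 + 18*x^3 + 121*x^2 + 360*x + 400)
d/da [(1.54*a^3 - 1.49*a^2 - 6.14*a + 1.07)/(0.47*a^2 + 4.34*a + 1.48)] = (0.7238*a^4 + 13.3672*a^3 + 3.2568*a^2 - 5.4162*a - 13.731)/(0.2209*a^4 + 4.0796*a^3 + 20.2268*a^2 + 12.8464*a + 2.1904)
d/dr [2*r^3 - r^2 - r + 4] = 6*r^2 - 2*r - 1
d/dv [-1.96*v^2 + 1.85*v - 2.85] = 1.85 - 3.92*v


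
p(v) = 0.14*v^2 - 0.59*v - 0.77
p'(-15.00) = -4.79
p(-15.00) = 39.58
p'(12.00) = 2.77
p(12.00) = 12.31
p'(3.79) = 0.47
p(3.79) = -1.00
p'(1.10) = -0.28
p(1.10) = -1.25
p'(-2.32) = -1.24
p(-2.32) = 1.35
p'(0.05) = -0.58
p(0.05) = -0.80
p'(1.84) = -0.07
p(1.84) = -1.38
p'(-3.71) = -1.63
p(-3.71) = 3.35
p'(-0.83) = -0.82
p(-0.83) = -0.18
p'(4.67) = 0.72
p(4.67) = -0.47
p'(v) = 0.28*v - 0.59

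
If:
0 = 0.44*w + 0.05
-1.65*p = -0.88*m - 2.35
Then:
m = 1.875*p - 2.67045454545455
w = -0.11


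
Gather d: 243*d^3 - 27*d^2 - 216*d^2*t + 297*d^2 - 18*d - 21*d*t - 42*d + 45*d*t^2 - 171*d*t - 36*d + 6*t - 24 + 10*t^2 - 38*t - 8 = 243*d^3 + d^2*(270 - 216*t) + d*(45*t^2 - 192*t - 96) + 10*t^2 - 32*t - 32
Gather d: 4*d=4*d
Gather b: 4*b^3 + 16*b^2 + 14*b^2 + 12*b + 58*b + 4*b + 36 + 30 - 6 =4*b^3 + 30*b^2 + 74*b + 60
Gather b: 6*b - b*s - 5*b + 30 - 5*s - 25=b*(1 - s) - 5*s + 5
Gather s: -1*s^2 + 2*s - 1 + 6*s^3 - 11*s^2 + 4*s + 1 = 6*s^3 - 12*s^2 + 6*s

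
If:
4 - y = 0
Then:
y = 4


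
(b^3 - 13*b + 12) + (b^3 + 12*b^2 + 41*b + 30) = 2*b^3 + 12*b^2 + 28*b + 42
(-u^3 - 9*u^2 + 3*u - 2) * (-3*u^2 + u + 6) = 3*u^5 + 26*u^4 - 24*u^3 - 45*u^2 + 16*u - 12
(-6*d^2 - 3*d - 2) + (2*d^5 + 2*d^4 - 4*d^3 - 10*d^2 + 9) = 2*d^5 + 2*d^4 - 4*d^3 - 16*d^2 - 3*d + 7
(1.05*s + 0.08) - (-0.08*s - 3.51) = 1.13*s + 3.59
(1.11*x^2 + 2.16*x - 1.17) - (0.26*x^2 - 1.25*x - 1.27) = 0.85*x^2 + 3.41*x + 0.1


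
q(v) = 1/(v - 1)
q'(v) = -1/(v - 1)^2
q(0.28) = -1.39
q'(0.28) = -1.93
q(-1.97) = -0.34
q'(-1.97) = -0.11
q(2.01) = 0.99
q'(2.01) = -0.98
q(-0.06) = -0.94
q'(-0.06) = -0.89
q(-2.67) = -0.27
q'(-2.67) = -0.07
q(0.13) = -1.15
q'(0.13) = -1.32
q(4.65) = 0.27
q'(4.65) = -0.08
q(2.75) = 0.57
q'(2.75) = -0.33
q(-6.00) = -0.14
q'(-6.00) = -0.02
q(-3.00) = -0.25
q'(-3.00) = -0.06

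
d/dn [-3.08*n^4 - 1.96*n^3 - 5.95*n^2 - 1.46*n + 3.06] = -12.32*n^3 - 5.88*n^2 - 11.9*n - 1.46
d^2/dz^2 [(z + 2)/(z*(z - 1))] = 2*(z^3 + 6*z^2 - 6*z + 2)/(z^3*(z^3 - 3*z^2 + 3*z - 1))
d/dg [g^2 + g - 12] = 2*g + 1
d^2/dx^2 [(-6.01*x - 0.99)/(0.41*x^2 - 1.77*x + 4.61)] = (-(0.82*x - 1.77)*(1.64*x - 3.54)*(6.01*x + 0.99) + (14.7846*x - 20.4636)*(0.41*x^2 - 1.77*x + 4.61))/(0.41*x^2 - 1.77*x + 4.61)^3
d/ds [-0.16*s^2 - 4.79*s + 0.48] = -0.32*s - 4.79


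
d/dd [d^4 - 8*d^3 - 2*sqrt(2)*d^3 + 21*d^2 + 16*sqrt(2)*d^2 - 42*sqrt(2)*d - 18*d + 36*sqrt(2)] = 4*d^3 - 24*d^2 - 6*sqrt(2)*d^2 + 42*d + 32*sqrt(2)*d - 42*sqrt(2) - 18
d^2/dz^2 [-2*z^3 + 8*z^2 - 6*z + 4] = 16 - 12*z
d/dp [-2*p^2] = -4*p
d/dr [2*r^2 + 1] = 4*r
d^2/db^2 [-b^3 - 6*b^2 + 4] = -6*b - 12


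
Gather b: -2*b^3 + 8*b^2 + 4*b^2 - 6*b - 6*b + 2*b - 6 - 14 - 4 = -2*b^3 + 12*b^2 - 10*b - 24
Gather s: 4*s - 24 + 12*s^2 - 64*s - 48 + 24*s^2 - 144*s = 36*s^2 - 204*s - 72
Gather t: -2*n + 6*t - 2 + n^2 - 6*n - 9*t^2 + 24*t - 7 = n^2 - 8*n - 9*t^2 + 30*t - 9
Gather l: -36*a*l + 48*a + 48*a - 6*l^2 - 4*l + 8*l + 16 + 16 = 96*a - 6*l^2 + l*(4 - 36*a) + 32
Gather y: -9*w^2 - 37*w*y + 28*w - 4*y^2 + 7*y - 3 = -9*w^2 + 28*w - 4*y^2 + y*(7 - 37*w) - 3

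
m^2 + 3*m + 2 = (m + 1)*(m + 2)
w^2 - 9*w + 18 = (w - 6)*(w - 3)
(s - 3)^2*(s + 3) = s^3 - 3*s^2 - 9*s + 27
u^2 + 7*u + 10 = (u + 2)*(u + 5)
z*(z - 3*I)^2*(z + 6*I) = z^4 + 27*z^2 - 54*I*z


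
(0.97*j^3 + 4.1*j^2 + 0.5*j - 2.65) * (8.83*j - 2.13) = 8.5651*j^4 + 34.1369*j^3 - 4.318*j^2 - 24.4645*j + 5.6445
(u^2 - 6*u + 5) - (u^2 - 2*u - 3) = 8 - 4*u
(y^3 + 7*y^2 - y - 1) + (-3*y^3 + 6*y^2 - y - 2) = -2*y^3 + 13*y^2 - 2*y - 3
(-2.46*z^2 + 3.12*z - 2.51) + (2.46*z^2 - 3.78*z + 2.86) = 0.35 - 0.66*z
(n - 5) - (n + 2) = -7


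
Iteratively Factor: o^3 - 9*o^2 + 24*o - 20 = (o - 5)*(o^2 - 4*o + 4) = (o - 5)*(o - 2)*(o - 2)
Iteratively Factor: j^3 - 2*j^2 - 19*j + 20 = (j - 1)*(j^2 - j - 20) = (j - 1)*(j + 4)*(j - 5)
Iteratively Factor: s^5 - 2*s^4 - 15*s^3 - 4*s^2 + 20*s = (s - 5)*(s^4 + 3*s^3 - 4*s) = (s - 5)*(s + 2)*(s^3 + s^2 - 2*s) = (s - 5)*(s - 1)*(s + 2)*(s^2 + 2*s) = (s - 5)*(s - 1)*(s + 2)^2*(s)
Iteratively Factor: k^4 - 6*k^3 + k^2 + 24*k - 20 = (k - 2)*(k^3 - 4*k^2 - 7*k + 10) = (k - 2)*(k - 1)*(k^2 - 3*k - 10) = (k - 5)*(k - 2)*(k - 1)*(k + 2)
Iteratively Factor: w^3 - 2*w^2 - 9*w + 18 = (w + 3)*(w^2 - 5*w + 6) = (w - 3)*(w + 3)*(w - 2)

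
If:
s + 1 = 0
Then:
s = -1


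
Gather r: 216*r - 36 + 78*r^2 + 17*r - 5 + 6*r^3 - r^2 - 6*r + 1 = 6*r^3 + 77*r^2 + 227*r - 40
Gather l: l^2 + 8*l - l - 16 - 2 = l^2 + 7*l - 18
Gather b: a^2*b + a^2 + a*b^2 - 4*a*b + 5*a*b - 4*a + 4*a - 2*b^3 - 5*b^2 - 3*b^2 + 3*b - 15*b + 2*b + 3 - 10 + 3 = a^2 - 2*b^3 + b^2*(a - 8) + b*(a^2 + a - 10) - 4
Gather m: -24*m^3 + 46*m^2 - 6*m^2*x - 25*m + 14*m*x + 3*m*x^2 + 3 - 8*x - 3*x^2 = -24*m^3 + m^2*(46 - 6*x) + m*(3*x^2 + 14*x - 25) - 3*x^2 - 8*x + 3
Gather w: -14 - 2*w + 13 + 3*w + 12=w + 11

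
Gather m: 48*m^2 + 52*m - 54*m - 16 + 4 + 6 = 48*m^2 - 2*m - 6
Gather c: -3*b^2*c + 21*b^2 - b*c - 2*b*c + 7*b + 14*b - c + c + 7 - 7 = 21*b^2 + 21*b + c*(-3*b^2 - 3*b)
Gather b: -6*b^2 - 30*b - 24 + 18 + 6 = -6*b^2 - 30*b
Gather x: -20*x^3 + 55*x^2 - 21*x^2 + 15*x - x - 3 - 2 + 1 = -20*x^3 + 34*x^2 + 14*x - 4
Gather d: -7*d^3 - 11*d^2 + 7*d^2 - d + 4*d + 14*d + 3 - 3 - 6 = -7*d^3 - 4*d^2 + 17*d - 6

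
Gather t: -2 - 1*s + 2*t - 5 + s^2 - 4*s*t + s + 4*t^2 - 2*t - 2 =s^2 - 4*s*t + 4*t^2 - 9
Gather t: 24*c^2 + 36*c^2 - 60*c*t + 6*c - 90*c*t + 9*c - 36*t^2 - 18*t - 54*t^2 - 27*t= 60*c^2 + 15*c - 90*t^2 + t*(-150*c - 45)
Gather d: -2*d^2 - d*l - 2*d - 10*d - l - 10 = -2*d^2 + d*(-l - 12) - l - 10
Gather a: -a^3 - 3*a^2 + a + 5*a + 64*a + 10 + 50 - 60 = -a^3 - 3*a^2 + 70*a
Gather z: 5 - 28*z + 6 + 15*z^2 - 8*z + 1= 15*z^2 - 36*z + 12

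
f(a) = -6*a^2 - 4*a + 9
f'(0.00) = -4.00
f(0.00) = 9.00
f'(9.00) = -112.00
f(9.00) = -513.00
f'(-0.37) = 0.44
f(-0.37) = 9.66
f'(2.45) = -33.40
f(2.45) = -36.82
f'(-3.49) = 37.88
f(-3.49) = -50.12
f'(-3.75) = 41.00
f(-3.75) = -60.38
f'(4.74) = -60.88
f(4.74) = -144.77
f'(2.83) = -37.96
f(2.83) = -50.37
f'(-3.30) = 35.60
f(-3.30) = -43.14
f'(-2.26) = 23.12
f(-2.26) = -12.61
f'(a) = -12*a - 4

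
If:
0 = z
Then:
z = 0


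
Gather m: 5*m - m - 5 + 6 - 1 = 4*m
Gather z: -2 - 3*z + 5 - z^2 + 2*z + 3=-z^2 - z + 6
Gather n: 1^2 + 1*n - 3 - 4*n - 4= -3*n - 6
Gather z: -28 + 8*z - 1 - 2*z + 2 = 6*z - 27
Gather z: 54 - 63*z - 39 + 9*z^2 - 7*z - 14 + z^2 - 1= 10*z^2 - 70*z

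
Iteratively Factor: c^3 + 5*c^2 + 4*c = (c + 4)*(c^2 + c) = (c + 1)*(c + 4)*(c)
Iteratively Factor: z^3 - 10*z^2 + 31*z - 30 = (z - 3)*(z^2 - 7*z + 10) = (z - 5)*(z - 3)*(z - 2)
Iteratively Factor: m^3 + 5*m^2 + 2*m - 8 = (m - 1)*(m^2 + 6*m + 8) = (m - 1)*(m + 4)*(m + 2)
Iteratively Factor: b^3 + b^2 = (b)*(b^2 + b) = b^2*(b + 1)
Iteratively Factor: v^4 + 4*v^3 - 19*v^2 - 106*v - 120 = (v + 3)*(v^3 + v^2 - 22*v - 40) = (v - 5)*(v + 3)*(v^2 + 6*v + 8) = (v - 5)*(v + 3)*(v + 4)*(v + 2)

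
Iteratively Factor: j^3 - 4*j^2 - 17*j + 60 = (j - 3)*(j^2 - j - 20) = (j - 3)*(j + 4)*(j - 5)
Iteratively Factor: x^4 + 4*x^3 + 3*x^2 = (x)*(x^3 + 4*x^2 + 3*x) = x*(x + 1)*(x^2 + 3*x) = x^2*(x + 1)*(x + 3)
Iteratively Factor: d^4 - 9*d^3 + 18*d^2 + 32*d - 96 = (d + 2)*(d^3 - 11*d^2 + 40*d - 48) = (d - 4)*(d + 2)*(d^2 - 7*d + 12) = (d - 4)^2*(d + 2)*(d - 3)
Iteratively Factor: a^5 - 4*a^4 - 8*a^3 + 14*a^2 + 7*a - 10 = (a + 1)*(a^4 - 5*a^3 - 3*a^2 + 17*a - 10) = (a - 1)*(a + 1)*(a^3 - 4*a^2 - 7*a + 10) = (a - 1)^2*(a + 1)*(a^2 - 3*a - 10) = (a - 5)*(a - 1)^2*(a + 1)*(a + 2)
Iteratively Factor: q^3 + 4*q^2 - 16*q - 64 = (q + 4)*(q^2 - 16) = (q + 4)^2*(q - 4)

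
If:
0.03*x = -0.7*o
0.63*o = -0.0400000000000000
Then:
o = -0.06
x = 1.48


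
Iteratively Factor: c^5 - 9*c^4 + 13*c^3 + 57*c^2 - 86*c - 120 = (c + 1)*(c^4 - 10*c^3 + 23*c^2 + 34*c - 120) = (c + 1)*(c + 2)*(c^3 - 12*c^2 + 47*c - 60) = (c - 3)*(c + 1)*(c + 2)*(c^2 - 9*c + 20) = (c - 4)*(c - 3)*(c + 1)*(c + 2)*(c - 5)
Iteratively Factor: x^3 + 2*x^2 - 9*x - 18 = (x + 3)*(x^2 - x - 6) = (x + 2)*(x + 3)*(x - 3)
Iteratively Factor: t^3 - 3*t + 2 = (t - 1)*(t^2 + t - 2) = (t - 1)^2*(t + 2)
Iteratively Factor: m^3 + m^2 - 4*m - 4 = (m + 1)*(m^2 - 4) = (m + 1)*(m + 2)*(m - 2)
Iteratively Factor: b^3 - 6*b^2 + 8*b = (b - 2)*(b^2 - 4*b) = b*(b - 2)*(b - 4)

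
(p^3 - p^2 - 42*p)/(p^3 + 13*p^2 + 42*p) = (p - 7)/(p + 7)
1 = 1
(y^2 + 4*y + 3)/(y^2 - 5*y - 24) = (y + 1)/(y - 8)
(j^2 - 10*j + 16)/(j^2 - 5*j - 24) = (j - 2)/(j + 3)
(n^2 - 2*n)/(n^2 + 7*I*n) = (n - 2)/(n + 7*I)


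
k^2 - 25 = (k - 5)*(k + 5)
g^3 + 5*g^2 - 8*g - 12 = (g - 2)*(g + 1)*(g + 6)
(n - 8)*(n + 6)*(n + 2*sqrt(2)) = n^3 - 2*n^2 + 2*sqrt(2)*n^2 - 48*n - 4*sqrt(2)*n - 96*sqrt(2)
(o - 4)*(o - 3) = o^2 - 7*o + 12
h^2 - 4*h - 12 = (h - 6)*(h + 2)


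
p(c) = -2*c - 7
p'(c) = -2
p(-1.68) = -3.64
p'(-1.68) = -2.00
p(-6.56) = 6.12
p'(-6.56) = -2.00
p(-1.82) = -3.36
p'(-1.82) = -2.00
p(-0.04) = -6.92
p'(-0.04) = -2.00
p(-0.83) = -5.34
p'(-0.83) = -2.00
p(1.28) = -9.56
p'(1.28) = -2.00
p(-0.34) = -6.32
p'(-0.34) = -2.00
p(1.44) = -9.88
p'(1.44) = -2.00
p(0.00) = -7.00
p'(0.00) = -2.00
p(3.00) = -13.00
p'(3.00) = -2.00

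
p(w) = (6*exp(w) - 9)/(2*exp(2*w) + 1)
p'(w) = -4*(6*exp(w) - 9)*exp(2*w)/(2*exp(2*w) + 1)^2 + 6*exp(w)/(2*exp(2*w) + 1)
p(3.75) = 0.07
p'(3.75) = -0.07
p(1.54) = 0.43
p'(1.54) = -0.21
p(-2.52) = -8.41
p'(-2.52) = 0.69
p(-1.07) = -5.62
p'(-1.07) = 3.81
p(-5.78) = -8.98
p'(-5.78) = 0.02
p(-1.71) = -7.43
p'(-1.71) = 1.93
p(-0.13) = -1.47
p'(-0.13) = 3.85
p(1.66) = 0.40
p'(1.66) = -0.23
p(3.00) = 0.14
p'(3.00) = -0.13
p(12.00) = 0.00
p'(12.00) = 0.00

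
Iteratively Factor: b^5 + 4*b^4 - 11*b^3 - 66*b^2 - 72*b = (b)*(b^4 + 4*b^3 - 11*b^2 - 66*b - 72) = b*(b + 2)*(b^3 + 2*b^2 - 15*b - 36) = b*(b - 4)*(b + 2)*(b^2 + 6*b + 9) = b*(b - 4)*(b + 2)*(b + 3)*(b + 3)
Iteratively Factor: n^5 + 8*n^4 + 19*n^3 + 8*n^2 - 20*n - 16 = (n - 1)*(n^4 + 9*n^3 + 28*n^2 + 36*n + 16) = (n - 1)*(n + 4)*(n^3 + 5*n^2 + 8*n + 4) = (n - 1)*(n + 1)*(n + 4)*(n^2 + 4*n + 4) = (n - 1)*(n + 1)*(n + 2)*(n + 4)*(n + 2)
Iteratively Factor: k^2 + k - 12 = (k - 3)*(k + 4)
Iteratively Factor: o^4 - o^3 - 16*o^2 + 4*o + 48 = (o - 4)*(o^3 + 3*o^2 - 4*o - 12) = (o - 4)*(o + 2)*(o^2 + o - 6) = (o - 4)*(o + 2)*(o + 3)*(o - 2)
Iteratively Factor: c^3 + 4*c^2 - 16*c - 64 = (c - 4)*(c^2 + 8*c + 16) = (c - 4)*(c + 4)*(c + 4)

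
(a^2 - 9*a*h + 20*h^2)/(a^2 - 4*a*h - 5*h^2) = (a - 4*h)/(a + h)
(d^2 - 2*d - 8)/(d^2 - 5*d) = (d^2 - 2*d - 8)/(d*(d - 5))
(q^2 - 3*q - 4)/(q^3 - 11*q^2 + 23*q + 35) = (q - 4)/(q^2 - 12*q + 35)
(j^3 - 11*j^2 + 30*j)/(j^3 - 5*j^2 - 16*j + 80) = j*(j - 6)/(j^2 - 16)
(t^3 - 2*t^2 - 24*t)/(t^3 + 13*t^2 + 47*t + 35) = t*(t^2 - 2*t - 24)/(t^3 + 13*t^2 + 47*t + 35)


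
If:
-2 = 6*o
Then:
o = -1/3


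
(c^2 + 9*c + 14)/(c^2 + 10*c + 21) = (c + 2)/(c + 3)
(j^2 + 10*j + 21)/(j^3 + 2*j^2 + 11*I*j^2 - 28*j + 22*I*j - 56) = (j^2 + 10*j + 21)/(j^3 + j^2*(2 + 11*I) + j*(-28 + 22*I) - 56)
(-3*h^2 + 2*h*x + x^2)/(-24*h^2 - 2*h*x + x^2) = (3*h^2 - 2*h*x - x^2)/(24*h^2 + 2*h*x - x^2)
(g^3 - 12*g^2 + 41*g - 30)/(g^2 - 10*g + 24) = (g^2 - 6*g + 5)/(g - 4)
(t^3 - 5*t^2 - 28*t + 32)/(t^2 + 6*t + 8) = (t^2 - 9*t + 8)/(t + 2)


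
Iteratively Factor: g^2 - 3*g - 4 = (g + 1)*(g - 4)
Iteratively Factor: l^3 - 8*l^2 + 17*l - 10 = (l - 2)*(l^2 - 6*l + 5) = (l - 2)*(l - 1)*(l - 5)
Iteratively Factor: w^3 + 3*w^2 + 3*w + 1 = (w + 1)*(w^2 + 2*w + 1) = (w + 1)^2*(w + 1)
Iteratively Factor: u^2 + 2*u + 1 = (u + 1)*(u + 1)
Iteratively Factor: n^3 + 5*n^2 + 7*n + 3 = (n + 1)*(n^2 + 4*n + 3) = (n + 1)*(n + 3)*(n + 1)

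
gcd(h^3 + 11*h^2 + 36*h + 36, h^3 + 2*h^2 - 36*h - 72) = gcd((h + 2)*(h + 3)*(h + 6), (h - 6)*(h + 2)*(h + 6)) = h^2 + 8*h + 12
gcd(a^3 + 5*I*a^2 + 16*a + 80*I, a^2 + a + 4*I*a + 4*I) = a + 4*I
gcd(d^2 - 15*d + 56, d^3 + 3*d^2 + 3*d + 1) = 1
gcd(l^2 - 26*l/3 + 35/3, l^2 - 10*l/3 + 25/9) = l - 5/3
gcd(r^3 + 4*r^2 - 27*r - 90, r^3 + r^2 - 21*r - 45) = r^2 - 2*r - 15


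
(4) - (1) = 3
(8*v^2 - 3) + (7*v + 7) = 8*v^2 + 7*v + 4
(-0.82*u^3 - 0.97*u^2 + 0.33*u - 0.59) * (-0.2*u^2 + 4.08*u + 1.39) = 0.164*u^5 - 3.1516*u^4 - 5.1634*u^3 + 0.1161*u^2 - 1.9485*u - 0.8201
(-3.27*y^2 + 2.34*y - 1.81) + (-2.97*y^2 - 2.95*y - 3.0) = -6.24*y^2 - 0.61*y - 4.81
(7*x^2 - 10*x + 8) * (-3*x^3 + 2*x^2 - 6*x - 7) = -21*x^5 + 44*x^4 - 86*x^3 + 27*x^2 + 22*x - 56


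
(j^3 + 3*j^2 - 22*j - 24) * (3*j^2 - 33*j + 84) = 3*j^5 - 24*j^4 - 81*j^3 + 906*j^2 - 1056*j - 2016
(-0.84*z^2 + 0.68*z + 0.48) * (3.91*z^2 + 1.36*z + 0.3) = -3.2844*z^4 + 1.5164*z^3 + 2.5496*z^2 + 0.8568*z + 0.144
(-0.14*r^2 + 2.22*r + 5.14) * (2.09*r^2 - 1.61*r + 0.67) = -0.2926*r^4 + 4.8652*r^3 + 7.0746*r^2 - 6.788*r + 3.4438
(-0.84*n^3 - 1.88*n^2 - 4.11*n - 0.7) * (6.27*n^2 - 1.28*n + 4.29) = -5.2668*n^5 - 10.7124*n^4 - 26.9669*n^3 - 7.1934*n^2 - 16.7359*n - 3.003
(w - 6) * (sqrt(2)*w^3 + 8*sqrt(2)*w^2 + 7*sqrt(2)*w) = sqrt(2)*w^4 + 2*sqrt(2)*w^3 - 41*sqrt(2)*w^2 - 42*sqrt(2)*w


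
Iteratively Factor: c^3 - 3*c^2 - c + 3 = (c + 1)*(c^2 - 4*c + 3) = (c - 1)*(c + 1)*(c - 3)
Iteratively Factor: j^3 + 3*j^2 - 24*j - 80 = (j + 4)*(j^2 - j - 20) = (j - 5)*(j + 4)*(j + 4)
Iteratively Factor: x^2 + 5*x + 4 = (x + 1)*(x + 4)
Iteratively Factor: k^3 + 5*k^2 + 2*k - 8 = (k + 4)*(k^2 + k - 2) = (k + 2)*(k + 4)*(k - 1)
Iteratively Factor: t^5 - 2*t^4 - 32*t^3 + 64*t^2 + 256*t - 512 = (t - 4)*(t^4 + 2*t^3 - 24*t^2 - 32*t + 128) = (t - 4)*(t - 2)*(t^3 + 4*t^2 - 16*t - 64) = (t - 4)*(t - 2)*(t + 4)*(t^2 - 16) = (t - 4)*(t - 2)*(t + 4)^2*(t - 4)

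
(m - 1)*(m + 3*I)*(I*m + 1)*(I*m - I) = -m^4 + 2*m^3 - 2*I*m^3 - 4*m^2 + 4*I*m^2 + 6*m - 2*I*m - 3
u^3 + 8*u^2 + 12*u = u*(u + 2)*(u + 6)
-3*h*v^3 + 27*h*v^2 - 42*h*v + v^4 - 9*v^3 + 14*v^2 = v*(-3*h + v)*(v - 7)*(v - 2)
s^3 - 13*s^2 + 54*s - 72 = (s - 6)*(s - 4)*(s - 3)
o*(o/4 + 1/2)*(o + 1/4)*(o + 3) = o^4/4 + 21*o^3/16 + 29*o^2/16 + 3*o/8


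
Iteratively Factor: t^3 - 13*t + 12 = (t - 1)*(t^2 + t - 12) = (t - 1)*(t + 4)*(t - 3)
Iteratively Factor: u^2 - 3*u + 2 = (u - 1)*(u - 2)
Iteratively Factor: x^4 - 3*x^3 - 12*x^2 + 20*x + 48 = (x + 2)*(x^3 - 5*x^2 - 2*x + 24) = (x - 3)*(x + 2)*(x^2 - 2*x - 8) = (x - 4)*(x - 3)*(x + 2)*(x + 2)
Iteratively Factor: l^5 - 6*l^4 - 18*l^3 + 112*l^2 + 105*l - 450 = (l + 3)*(l^4 - 9*l^3 + 9*l^2 + 85*l - 150) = (l + 3)^2*(l^3 - 12*l^2 + 45*l - 50) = (l - 5)*(l + 3)^2*(l^2 - 7*l + 10) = (l - 5)^2*(l + 3)^2*(l - 2)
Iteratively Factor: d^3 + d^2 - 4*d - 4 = (d + 2)*(d^2 - d - 2) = (d - 2)*(d + 2)*(d + 1)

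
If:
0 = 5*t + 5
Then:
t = -1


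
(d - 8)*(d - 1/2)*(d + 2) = d^3 - 13*d^2/2 - 13*d + 8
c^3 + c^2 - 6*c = c*(c - 2)*(c + 3)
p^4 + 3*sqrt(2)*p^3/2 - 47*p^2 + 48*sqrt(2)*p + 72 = (p - 3*sqrt(2))*(p - 2*sqrt(2))*(p + sqrt(2)/2)*(p + 6*sqrt(2))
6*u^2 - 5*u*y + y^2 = (-3*u + y)*(-2*u + y)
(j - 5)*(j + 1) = j^2 - 4*j - 5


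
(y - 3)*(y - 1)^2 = y^3 - 5*y^2 + 7*y - 3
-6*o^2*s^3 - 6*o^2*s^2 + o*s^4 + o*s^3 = s^2*(-6*o + s)*(o*s + o)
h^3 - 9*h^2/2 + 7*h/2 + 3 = (h - 3)*(h - 2)*(h + 1/2)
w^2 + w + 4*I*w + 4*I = (w + 1)*(w + 4*I)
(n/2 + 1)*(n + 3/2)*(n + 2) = n^3/2 + 11*n^2/4 + 5*n + 3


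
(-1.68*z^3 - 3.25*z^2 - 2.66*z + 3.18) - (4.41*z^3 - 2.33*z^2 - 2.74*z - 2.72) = -6.09*z^3 - 0.92*z^2 + 0.0800000000000001*z + 5.9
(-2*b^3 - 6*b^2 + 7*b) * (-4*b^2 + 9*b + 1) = 8*b^5 + 6*b^4 - 84*b^3 + 57*b^2 + 7*b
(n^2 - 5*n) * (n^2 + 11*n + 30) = n^4 + 6*n^3 - 25*n^2 - 150*n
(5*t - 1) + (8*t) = 13*t - 1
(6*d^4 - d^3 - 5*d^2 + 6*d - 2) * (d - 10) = 6*d^5 - 61*d^4 + 5*d^3 + 56*d^2 - 62*d + 20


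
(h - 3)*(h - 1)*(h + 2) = h^3 - 2*h^2 - 5*h + 6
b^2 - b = b*(b - 1)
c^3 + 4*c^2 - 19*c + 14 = (c - 2)*(c - 1)*(c + 7)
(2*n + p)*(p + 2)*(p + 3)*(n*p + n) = 2*n^2*p^3 + 12*n^2*p^2 + 22*n^2*p + 12*n^2 + n*p^4 + 6*n*p^3 + 11*n*p^2 + 6*n*p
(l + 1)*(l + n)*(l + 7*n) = l^3 + 8*l^2*n + l^2 + 7*l*n^2 + 8*l*n + 7*n^2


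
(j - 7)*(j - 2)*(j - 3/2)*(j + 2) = j^4 - 17*j^3/2 + 13*j^2/2 + 34*j - 42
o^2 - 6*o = o*(o - 6)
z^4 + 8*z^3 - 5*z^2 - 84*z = z*(z - 3)*(z + 4)*(z + 7)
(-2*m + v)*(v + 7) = -2*m*v - 14*m + v^2 + 7*v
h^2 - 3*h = h*(h - 3)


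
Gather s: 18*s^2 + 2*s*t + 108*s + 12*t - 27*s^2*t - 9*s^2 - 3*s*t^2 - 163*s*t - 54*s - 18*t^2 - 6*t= s^2*(9 - 27*t) + s*(-3*t^2 - 161*t + 54) - 18*t^2 + 6*t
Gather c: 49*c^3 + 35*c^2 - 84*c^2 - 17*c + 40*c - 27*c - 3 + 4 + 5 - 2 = 49*c^3 - 49*c^2 - 4*c + 4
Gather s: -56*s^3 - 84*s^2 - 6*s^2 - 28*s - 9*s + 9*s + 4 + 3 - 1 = -56*s^3 - 90*s^2 - 28*s + 6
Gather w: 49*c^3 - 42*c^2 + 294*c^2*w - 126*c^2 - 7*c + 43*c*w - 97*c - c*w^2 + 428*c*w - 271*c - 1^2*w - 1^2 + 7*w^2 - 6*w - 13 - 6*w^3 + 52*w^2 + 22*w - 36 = 49*c^3 - 168*c^2 - 375*c - 6*w^3 + w^2*(59 - c) + w*(294*c^2 + 471*c + 15) - 50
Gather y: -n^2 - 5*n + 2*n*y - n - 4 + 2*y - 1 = -n^2 - 6*n + y*(2*n + 2) - 5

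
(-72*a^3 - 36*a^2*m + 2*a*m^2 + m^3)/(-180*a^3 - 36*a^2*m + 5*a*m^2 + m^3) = (2*a + m)/(5*a + m)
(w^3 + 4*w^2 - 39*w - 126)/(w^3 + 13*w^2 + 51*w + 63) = (w - 6)/(w + 3)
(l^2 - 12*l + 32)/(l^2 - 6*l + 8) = (l - 8)/(l - 2)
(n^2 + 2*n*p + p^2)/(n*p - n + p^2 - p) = (n + p)/(p - 1)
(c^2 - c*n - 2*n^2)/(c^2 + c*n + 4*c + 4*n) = (c - 2*n)/(c + 4)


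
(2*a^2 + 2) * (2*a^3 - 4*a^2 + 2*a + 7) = 4*a^5 - 8*a^4 + 8*a^3 + 6*a^2 + 4*a + 14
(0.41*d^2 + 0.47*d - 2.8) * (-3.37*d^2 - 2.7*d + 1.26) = -1.3817*d^4 - 2.6909*d^3 + 8.6836*d^2 + 8.1522*d - 3.528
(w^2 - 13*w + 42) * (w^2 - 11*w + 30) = w^4 - 24*w^3 + 215*w^2 - 852*w + 1260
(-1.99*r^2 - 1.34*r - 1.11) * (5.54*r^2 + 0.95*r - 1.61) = -11.0246*r^4 - 9.3141*r^3 - 4.2185*r^2 + 1.1029*r + 1.7871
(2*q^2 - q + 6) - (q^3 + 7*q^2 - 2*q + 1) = -q^3 - 5*q^2 + q + 5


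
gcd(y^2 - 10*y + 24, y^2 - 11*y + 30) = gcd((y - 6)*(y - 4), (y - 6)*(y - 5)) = y - 6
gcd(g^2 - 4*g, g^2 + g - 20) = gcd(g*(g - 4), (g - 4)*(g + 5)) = g - 4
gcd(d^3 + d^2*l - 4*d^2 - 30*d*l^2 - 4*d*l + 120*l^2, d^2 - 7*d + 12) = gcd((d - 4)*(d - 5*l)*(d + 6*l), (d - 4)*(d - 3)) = d - 4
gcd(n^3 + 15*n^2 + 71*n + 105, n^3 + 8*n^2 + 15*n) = n^2 + 8*n + 15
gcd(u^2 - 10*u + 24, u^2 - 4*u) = u - 4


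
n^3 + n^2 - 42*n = n*(n - 6)*(n + 7)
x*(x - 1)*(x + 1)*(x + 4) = x^4 + 4*x^3 - x^2 - 4*x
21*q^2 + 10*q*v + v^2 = (3*q + v)*(7*q + v)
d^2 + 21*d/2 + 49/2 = (d + 7/2)*(d + 7)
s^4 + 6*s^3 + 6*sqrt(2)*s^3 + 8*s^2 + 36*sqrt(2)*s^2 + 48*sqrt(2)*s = s*(s + 2)*(s + 4)*(s + 6*sqrt(2))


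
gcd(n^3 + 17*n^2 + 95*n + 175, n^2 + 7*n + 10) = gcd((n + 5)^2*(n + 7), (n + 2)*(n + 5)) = n + 5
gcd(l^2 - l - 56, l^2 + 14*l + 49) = l + 7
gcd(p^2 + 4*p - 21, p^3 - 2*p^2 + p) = 1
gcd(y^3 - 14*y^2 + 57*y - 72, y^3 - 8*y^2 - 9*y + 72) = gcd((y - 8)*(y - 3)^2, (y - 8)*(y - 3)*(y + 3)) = y^2 - 11*y + 24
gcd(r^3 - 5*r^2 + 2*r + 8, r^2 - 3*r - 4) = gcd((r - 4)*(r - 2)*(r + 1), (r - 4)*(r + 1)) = r^2 - 3*r - 4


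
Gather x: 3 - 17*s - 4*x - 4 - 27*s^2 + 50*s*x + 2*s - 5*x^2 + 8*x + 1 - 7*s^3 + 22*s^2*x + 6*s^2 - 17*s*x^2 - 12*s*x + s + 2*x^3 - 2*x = -7*s^3 - 21*s^2 - 14*s + 2*x^3 + x^2*(-17*s - 5) + x*(22*s^2 + 38*s + 2)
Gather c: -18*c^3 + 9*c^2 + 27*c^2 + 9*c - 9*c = -18*c^3 + 36*c^2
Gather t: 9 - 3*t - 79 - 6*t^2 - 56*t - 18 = -6*t^2 - 59*t - 88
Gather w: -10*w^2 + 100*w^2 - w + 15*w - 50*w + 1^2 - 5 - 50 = 90*w^2 - 36*w - 54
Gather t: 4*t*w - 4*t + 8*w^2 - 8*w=t*(4*w - 4) + 8*w^2 - 8*w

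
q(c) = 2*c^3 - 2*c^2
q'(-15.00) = 1410.00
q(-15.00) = -7200.00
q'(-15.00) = 1410.00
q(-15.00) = -7200.00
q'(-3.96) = 109.93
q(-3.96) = -155.56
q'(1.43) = 6.55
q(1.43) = 1.76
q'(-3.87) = 105.34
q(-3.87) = -145.88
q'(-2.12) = 35.45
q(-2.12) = -28.05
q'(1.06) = 2.50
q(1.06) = 0.13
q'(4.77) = 117.44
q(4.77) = 171.56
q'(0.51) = -0.48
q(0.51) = -0.25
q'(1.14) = 3.24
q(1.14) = 0.36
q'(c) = 6*c^2 - 4*c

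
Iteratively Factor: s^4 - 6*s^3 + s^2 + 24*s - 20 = (s - 5)*(s^3 - s^2 - 4*s + 4) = (s - 5)*(s - 2)*(s^2 + s - 2) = (s - 5)*(s - 2)*(s + 2)*(s - 1)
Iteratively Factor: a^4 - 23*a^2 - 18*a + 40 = (a + 4)*(a^3 - 4*a^2 - 7*a + 10) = (a - 1)*(a + 4)*(a^2 - 3*a - 10) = (a - 5)*(a - 1)*(a + 4)*(a + 2)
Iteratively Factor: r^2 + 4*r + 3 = (r + 1)*(r + 3)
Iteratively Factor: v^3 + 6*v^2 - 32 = (v + 4)*(v^2 + 2*v - 8) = (v + 4)^2*(v - 2)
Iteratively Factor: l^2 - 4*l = (l)*(l - 4)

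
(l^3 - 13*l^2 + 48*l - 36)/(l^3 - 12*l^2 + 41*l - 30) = (l - 6)/(l - 5)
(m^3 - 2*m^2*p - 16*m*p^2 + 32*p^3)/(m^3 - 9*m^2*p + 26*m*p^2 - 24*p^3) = (-m - 4*p)/(-m + 3*p)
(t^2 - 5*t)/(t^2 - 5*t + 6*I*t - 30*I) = t/(t + 6*I)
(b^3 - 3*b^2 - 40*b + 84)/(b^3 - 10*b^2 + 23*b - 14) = (b + 6)/(b - 1)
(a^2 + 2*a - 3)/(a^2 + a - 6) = (a - 1)/(a - 2)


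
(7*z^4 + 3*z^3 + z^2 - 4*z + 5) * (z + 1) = 7*z^5 + 10*z^4 + 4*z^3 - 3*z^2 + z + 5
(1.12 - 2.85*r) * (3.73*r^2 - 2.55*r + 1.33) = -10.6305*r^3 + 11.4451*r^2 - 6.6465*r + 1.4896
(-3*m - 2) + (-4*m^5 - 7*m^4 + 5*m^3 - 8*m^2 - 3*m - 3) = -4*m^5 - 7*m^4 + 5*m^3 - 8*m^2 - 6*m - 5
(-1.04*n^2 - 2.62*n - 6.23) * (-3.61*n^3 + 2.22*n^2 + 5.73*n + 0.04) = 3.7544*n^5 + 7.1494*n^4 + 10.7147*n^3 - 28.8848*n^2 - 35.8027*n - 0.2492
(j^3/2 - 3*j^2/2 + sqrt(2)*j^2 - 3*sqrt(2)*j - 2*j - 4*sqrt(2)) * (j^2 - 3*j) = j^5/2 - 3*j^4 + sqrt(2)*j^4 - 6*sqrt(2)*j^3 + 5*j^3/2 + 6*j^2 + 5*sqrt(2)*j^2 + 12*sqrt(2)*j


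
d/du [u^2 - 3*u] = 2*u - 3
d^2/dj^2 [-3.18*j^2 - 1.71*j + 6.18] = -6.36000000000000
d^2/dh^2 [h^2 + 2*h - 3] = 2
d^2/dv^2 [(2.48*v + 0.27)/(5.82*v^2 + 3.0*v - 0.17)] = ((2.48*v + 0.27)*(11.64*v + 3.0)*(23.28*v + 6.0) - (86.6016*v + 18.0228)*(5.82*v^2 + 3.0*v - 0.17))/(5.82*v^2 + 3.0*v - 0.17)^3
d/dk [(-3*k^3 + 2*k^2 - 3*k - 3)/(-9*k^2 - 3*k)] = (9*k^4 + 6*k^3 - 11*k^2 - 18*k - 3)/(3*k^2*(9*k^2 + 6*k + 1))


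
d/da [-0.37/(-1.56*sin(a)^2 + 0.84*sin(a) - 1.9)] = (0.3108 - 1.1544*sin(a))*cos(a)/(1.56*sin(a)^2 - 0.84*sin(a) + 1.9)^2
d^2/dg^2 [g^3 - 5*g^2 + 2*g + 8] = 6*g - 10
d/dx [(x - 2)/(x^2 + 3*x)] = (-x^2 + 4*x + 6)/(x^2*(x^2 + 6*x + 9))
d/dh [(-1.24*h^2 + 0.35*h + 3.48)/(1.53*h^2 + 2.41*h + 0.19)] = (-3.5239*h^2 - 11.12*h - 8.3203)/(2.3409*h^4 + 7.3746*h^3 + 6.3895*h^2 + 0.9158*h + 0.0361)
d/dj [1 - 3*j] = -3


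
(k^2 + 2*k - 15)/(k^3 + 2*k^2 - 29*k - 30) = (k^2 + 2*k - 15)/(k^3 + 2*k^2 - 29*k - 30)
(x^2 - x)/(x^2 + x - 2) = x/(x + 2)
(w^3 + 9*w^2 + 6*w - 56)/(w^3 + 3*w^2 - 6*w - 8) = (w + 7)/(w + 1)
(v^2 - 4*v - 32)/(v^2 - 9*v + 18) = (v^2 - 4*v - 32)/(v^2 - 9*v + 18)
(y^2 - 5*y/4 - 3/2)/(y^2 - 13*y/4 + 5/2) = (4*y + 3)/(4*y - 5)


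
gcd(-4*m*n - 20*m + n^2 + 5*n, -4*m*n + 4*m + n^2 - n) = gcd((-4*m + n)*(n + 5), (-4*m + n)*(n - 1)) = 4*m - n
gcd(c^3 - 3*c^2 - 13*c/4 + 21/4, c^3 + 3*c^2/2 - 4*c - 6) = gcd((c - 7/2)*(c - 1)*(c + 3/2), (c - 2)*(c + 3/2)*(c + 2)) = c + 3/2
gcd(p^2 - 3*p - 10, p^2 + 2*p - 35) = p - 5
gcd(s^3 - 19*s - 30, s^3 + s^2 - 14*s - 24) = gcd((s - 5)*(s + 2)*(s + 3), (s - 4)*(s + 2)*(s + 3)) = s^2 + 5*s + 6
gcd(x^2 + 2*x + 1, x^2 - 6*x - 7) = x + 1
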